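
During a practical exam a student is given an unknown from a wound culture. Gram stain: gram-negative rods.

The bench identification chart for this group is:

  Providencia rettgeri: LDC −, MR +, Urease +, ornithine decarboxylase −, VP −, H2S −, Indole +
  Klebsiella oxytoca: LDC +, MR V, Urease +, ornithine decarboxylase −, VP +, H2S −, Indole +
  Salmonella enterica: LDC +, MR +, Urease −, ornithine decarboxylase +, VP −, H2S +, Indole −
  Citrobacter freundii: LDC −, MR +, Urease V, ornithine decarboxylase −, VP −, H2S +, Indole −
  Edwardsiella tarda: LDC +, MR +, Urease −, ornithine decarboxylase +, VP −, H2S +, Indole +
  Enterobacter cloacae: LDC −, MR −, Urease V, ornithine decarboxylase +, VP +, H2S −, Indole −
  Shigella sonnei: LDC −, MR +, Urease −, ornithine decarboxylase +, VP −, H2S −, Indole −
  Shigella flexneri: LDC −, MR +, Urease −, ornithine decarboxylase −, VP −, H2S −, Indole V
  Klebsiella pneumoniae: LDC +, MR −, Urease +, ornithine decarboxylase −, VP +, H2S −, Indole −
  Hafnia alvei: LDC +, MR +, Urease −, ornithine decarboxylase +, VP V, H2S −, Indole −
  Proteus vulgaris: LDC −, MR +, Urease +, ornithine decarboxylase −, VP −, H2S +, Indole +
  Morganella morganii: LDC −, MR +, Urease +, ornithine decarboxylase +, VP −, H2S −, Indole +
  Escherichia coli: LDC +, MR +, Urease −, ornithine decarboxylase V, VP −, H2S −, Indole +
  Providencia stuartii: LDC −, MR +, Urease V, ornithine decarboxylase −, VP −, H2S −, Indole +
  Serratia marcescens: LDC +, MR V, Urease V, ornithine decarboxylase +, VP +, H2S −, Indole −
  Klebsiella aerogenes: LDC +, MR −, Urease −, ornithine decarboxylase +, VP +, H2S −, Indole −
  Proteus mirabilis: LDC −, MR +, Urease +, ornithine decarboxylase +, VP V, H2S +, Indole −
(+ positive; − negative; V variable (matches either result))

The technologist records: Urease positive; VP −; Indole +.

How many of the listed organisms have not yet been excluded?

4

Indole +: excludes 9 organisms — 8 left.
Urease +: excludes Edwardsiella tarda, Shigella flexneri, Escherichia coli — 5 left.
VP −: excludes Klebsiella oxytoca — 4 left.
Still consistent: Morganella morganii, Proteus vulgaris, Providencia rettgeri, Providencia stuartii.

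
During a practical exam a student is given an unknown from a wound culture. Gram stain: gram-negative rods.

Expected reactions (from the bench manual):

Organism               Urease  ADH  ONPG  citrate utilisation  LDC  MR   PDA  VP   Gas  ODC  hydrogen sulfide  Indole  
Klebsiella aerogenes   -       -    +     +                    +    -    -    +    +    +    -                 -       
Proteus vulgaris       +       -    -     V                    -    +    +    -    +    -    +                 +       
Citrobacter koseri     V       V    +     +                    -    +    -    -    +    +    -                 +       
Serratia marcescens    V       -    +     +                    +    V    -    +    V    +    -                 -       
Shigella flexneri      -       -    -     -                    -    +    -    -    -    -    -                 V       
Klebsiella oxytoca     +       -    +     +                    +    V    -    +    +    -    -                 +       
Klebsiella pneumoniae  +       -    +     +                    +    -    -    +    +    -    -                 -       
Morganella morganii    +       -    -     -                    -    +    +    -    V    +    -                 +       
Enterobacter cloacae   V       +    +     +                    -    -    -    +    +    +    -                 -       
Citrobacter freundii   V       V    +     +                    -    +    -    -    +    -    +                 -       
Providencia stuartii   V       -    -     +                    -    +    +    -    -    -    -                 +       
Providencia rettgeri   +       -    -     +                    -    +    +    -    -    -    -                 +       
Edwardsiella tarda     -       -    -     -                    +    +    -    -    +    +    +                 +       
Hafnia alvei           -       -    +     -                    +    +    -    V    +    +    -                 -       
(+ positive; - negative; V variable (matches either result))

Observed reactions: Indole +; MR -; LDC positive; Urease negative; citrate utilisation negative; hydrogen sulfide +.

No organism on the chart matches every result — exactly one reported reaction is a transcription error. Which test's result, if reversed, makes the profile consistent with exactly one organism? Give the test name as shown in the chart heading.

MR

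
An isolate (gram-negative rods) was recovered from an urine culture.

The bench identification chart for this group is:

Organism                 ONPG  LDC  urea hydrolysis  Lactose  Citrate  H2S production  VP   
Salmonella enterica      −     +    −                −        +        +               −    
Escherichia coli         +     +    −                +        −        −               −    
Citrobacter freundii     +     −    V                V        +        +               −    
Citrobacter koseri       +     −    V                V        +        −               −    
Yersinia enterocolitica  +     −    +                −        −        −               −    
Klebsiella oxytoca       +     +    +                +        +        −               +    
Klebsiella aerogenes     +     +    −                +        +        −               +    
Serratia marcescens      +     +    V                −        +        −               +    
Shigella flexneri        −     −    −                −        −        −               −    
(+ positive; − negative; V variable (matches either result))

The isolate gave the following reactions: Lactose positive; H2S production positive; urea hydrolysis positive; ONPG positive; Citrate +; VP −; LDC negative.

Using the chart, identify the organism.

H2S production +: excludes 7 organisms — 2 left.
urea hydrolysis +: excludes Salmonella enterica — 1 left.
ONPG +: the one remaining candidate is consistent.
Citrate +: the one remaining candidate is consistent.
VP −: the one remaining candidate is consistent.
Lactose +: the one remaining candidate is consistent.
LDC −: the one remaining candidate is consistent.

Citrobacter freundii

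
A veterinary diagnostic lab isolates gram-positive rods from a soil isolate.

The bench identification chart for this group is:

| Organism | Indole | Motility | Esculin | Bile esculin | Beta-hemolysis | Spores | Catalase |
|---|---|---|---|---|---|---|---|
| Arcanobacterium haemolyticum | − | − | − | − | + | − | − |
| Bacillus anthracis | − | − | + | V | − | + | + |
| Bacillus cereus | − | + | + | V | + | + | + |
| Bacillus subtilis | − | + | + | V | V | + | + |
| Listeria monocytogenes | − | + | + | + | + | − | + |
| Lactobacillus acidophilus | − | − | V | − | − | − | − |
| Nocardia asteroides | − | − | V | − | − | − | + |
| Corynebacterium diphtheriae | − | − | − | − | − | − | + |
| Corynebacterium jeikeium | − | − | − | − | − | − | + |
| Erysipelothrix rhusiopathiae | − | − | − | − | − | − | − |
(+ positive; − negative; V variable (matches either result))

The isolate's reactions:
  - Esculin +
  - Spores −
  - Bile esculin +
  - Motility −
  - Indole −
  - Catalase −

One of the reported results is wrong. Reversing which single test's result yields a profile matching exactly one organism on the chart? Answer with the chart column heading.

As reported, no row in the chart matches all 6 reactions.
Reversing Spores → still no organism matches.
Reversing Motility → still no organism matches.
Reversing Bile esculin (to −) → unique match: Lactobacillus acidophilus.
Reversing Catalase → still no organism matches.
Reversing Indole → still no organism matches.
Reversing Esculin → still no organism matches.

Bile esculin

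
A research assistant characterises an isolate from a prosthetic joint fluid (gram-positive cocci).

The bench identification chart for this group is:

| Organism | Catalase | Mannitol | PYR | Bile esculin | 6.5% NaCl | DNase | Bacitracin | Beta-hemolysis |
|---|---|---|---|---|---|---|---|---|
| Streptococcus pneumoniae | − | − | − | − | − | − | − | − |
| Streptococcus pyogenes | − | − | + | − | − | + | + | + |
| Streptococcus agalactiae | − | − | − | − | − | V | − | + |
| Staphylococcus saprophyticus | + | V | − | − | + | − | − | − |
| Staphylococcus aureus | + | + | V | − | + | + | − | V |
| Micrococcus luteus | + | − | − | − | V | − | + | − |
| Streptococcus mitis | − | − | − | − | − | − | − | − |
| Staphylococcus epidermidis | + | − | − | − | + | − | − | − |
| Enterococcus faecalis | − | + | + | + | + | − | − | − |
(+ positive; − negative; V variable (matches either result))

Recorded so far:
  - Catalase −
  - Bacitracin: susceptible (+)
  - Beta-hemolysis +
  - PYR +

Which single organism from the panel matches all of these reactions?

Streptococcus pyogenes

Beta-hemolysis +: excludes 6 organisms — 3 left.
Catalase −: excludes Staphylococcus aureus — 2 left.
PYR +: excludes Streptococcus agalactiae — 1 left.
Bacitracin +: the one remaining candidate is consistent.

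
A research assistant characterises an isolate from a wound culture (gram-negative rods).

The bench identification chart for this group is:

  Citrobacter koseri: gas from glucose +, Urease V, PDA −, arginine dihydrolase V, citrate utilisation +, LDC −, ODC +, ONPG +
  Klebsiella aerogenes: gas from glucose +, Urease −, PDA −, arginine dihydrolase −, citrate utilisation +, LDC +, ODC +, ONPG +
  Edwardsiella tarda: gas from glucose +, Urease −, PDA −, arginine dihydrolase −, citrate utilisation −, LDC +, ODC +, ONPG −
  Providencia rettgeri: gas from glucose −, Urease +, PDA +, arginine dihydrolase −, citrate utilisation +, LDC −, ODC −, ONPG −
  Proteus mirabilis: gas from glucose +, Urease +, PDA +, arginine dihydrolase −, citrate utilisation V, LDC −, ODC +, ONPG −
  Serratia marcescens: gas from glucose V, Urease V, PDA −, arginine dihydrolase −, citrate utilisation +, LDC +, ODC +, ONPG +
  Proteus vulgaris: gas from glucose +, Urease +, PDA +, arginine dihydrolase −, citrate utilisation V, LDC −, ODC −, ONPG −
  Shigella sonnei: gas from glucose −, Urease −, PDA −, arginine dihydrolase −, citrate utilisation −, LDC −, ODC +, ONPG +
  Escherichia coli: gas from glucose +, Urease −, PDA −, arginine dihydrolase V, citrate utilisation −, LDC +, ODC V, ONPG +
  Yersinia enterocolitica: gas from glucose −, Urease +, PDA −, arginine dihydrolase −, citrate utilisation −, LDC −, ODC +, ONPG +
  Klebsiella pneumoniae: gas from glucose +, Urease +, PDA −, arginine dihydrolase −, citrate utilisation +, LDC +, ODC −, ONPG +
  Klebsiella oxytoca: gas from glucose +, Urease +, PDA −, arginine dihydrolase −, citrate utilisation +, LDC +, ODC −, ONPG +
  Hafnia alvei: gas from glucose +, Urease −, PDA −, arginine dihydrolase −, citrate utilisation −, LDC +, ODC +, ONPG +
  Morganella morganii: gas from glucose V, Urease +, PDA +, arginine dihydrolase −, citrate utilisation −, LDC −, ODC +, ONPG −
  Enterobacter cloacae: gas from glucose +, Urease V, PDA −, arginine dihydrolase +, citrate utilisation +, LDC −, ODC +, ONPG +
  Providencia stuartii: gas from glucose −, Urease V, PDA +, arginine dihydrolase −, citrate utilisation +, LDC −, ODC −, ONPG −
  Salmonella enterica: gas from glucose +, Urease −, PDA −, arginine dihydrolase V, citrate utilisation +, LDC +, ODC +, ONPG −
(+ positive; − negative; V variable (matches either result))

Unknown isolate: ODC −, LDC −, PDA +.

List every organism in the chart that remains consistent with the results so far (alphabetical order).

LDC −: excludes 8 organisms — 9 left.
PDA +: excludes Citrobacter koseri, Shigella sonnei, Yersinia enterocolitica, Enterobacter cloacae — 5 left.
ODC −: excludes Proteus mirabilis, Morganella morganii — 3 left.

Proteus vulgaris, Providencia rettgeri, Providencia stuartii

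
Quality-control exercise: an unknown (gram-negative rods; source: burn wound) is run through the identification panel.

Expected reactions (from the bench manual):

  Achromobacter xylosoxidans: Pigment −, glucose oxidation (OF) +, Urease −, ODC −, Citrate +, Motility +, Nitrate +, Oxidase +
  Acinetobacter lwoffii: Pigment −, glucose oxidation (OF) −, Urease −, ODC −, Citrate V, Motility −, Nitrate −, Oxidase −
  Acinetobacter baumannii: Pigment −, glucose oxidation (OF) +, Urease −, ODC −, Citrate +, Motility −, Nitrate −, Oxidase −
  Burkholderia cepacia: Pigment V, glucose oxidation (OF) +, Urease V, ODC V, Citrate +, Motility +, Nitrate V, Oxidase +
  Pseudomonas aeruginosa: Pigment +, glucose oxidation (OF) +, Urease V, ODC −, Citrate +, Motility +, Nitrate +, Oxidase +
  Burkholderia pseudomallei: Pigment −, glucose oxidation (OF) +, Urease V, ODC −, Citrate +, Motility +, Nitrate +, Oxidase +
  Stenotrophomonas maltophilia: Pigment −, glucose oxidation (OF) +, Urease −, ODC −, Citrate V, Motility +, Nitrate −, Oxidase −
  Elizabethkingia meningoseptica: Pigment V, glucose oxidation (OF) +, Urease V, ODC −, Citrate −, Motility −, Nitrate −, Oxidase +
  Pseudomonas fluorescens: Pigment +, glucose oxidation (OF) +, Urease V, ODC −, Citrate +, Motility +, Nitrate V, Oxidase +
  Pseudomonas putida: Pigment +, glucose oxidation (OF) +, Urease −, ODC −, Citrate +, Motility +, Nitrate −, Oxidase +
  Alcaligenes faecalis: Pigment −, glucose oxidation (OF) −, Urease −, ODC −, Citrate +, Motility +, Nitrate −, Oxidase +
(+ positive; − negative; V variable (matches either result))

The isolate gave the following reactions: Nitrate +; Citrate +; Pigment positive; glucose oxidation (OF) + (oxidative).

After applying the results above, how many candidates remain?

3

Nitrate +: excludes 6 organisms — 5 left.
glucose oxidation (OF) +: all 5 remaining candidates are consistent.
Citrate +: all 5 remaining candidates are consistent.
Pigment +: excludes Achromobacter xylosoxidans, Burkholderia pseudomallei — 3 left.
Still consistent: Burkholderia cepacia, Pseudomonas aeruginosa, Pseudomonas fluorescens.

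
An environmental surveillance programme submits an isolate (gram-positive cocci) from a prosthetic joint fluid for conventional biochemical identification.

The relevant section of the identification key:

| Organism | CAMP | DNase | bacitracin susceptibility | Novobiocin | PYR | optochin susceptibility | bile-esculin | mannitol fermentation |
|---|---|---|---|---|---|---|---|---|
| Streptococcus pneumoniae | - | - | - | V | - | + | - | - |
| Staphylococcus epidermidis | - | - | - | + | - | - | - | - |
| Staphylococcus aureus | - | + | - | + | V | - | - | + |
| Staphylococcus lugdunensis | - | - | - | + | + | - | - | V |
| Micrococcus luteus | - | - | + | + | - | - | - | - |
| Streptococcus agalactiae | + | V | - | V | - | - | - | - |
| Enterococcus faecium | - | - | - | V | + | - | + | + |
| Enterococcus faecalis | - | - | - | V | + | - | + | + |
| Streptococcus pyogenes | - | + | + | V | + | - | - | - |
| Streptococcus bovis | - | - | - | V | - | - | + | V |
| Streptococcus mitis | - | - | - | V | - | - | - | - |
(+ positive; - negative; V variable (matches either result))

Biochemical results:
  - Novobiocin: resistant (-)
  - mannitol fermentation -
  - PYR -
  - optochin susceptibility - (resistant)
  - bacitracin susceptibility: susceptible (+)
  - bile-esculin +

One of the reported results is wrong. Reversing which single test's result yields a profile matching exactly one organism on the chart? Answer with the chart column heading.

bacitracin susceptibility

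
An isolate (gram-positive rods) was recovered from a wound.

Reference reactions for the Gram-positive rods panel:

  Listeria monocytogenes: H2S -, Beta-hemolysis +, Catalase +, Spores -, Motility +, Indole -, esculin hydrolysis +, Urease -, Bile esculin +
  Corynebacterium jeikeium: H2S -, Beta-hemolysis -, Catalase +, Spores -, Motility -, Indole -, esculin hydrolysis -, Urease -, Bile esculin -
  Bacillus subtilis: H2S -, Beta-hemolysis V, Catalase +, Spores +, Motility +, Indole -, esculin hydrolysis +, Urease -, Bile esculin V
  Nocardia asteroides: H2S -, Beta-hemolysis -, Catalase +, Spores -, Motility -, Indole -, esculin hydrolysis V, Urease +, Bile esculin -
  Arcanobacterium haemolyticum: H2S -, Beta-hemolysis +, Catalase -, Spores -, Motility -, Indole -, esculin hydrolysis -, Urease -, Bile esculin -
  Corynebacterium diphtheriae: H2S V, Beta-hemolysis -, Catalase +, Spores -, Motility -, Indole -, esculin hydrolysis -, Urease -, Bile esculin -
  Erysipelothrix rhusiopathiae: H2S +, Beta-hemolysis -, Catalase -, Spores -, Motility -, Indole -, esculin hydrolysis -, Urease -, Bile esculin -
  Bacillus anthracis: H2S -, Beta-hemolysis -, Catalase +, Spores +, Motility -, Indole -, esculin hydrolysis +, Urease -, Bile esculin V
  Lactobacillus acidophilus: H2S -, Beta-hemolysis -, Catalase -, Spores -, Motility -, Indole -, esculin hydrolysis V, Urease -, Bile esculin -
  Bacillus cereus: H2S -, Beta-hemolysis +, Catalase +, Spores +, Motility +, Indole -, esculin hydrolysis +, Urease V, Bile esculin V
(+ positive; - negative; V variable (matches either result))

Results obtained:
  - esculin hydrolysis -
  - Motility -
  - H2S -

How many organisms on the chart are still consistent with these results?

Motility -: excludes Listeria monocytogenes, Bacillus subtilis, Bacillus cereus — 7 left.
esculin hydrolysis -: excludes Bacillus anthracis — 6 left.
H2S -: excludes Erysipelothrix rhusiopathiae — 5 left.
Still consistent: Arcanobacterium haemolyticum, Corynebacterium diphtheriae, Corynebacterium jeikeium, Lactobacillus acidophilus, Nocardia asteroides.

5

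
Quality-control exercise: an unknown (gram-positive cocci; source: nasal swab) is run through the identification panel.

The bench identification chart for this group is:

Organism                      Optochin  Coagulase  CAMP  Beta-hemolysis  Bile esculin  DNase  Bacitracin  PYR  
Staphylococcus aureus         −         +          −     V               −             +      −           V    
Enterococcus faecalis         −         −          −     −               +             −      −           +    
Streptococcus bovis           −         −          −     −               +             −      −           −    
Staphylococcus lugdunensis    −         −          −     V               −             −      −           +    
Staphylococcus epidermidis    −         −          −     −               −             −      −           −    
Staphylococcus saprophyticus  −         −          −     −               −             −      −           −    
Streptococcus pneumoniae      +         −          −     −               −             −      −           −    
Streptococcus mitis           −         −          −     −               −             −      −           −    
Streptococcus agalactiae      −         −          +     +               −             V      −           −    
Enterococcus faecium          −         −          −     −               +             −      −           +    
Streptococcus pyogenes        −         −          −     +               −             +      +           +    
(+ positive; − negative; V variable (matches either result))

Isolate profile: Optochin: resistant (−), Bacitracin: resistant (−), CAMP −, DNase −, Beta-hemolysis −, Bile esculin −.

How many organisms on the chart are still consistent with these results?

Bacitracin −: excludes Streptococcus pyogenes — 10 left.
Optochin −: excludes Streptococcus pneumoniae — 9 left.
Bile esculin −: excludes Enterococcus faecalis, Streptococcus bovis, Enterococcus faecium — 6 left.
CAMP −: excludes Streptococcus agalactiae — 5 left.
Beta-hemolysis −: all 5 remaining candidates are consistent.
DNase −: excludes Staphylococcus aureus — 4 left.
Still consistent: Staphylococcus epidermidis, Staphylococcus lugdunensis, Staphylococcus saprophyticus, Streptococcus mitis.

4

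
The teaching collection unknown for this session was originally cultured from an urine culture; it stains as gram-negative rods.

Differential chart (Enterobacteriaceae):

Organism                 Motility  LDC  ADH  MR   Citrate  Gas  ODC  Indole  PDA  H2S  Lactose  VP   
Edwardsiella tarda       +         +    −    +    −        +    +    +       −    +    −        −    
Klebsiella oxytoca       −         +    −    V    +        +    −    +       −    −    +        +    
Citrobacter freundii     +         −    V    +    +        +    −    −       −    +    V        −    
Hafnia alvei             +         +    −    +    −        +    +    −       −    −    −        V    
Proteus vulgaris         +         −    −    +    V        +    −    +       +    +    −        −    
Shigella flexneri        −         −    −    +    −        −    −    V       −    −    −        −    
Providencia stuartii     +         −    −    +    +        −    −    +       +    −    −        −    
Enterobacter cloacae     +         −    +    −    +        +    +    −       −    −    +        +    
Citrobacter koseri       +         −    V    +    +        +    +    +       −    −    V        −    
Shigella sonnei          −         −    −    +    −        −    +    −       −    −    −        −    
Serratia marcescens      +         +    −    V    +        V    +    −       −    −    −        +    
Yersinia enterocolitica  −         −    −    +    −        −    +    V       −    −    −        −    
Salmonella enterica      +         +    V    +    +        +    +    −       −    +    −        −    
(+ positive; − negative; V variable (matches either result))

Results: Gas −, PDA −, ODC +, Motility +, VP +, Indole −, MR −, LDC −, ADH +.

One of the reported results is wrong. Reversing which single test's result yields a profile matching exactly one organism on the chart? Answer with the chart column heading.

As reported, no row in the chart matches all 9 reactions.
Reversing Motility → still no organism matches.
Reversing Gas (to +) → unique match: Enterobacter cloacae.
Reversing Indole → still no organism matches.
Reversing ODC → still no organism matches.
Reversing MR → still no organism matches.
Reversing VP → still no organism matches.
Reversing ADH → still no organism matches.
Reversing LDC → still no organism matches.
Reversing PDA → still no organism matches.

Gas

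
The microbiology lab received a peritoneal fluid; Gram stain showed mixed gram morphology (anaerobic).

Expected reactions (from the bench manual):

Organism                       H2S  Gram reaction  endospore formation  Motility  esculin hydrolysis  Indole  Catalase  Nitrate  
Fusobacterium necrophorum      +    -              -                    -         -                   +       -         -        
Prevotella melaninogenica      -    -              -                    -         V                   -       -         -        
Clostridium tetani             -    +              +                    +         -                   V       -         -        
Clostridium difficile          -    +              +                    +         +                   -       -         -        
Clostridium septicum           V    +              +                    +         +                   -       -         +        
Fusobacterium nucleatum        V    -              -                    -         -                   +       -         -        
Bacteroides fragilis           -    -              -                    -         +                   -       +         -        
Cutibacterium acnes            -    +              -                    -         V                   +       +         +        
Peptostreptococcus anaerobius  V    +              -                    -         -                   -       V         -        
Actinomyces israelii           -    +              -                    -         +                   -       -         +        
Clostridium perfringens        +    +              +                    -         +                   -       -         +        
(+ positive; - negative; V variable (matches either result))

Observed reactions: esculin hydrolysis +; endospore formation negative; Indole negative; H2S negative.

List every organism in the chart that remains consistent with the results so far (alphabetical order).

Actinomyces israelii, Bacteroides fragilis, Prevotella melaninogenica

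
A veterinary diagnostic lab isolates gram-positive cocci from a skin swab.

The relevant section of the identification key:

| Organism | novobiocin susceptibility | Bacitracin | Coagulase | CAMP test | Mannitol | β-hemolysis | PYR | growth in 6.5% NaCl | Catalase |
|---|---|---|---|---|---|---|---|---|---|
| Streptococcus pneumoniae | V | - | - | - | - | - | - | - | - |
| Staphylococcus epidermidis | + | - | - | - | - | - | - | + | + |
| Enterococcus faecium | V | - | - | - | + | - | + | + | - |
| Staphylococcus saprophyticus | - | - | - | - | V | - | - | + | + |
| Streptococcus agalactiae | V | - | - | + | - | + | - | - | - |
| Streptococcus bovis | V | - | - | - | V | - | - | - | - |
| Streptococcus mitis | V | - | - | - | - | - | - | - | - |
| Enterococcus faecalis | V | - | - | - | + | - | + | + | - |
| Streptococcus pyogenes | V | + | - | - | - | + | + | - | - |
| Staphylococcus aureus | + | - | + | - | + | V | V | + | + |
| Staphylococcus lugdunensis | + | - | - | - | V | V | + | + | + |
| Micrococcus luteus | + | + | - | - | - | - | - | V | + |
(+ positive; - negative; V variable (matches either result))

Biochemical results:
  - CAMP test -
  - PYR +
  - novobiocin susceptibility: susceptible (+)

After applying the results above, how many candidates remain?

novobiocin susceptibility +: excludes Staphylococcus saprophyticus — 11 left.
PYR +: excludes 6 organisms — 5 left.
CAMP test -: all 5 remaining candidates are consistent.
Still consistent: Enterococcus faecalis, Enterococcus faecium, Staphylococcus aureus, Staphylococcus lugdunensis, Streptococcus pyogenes.

5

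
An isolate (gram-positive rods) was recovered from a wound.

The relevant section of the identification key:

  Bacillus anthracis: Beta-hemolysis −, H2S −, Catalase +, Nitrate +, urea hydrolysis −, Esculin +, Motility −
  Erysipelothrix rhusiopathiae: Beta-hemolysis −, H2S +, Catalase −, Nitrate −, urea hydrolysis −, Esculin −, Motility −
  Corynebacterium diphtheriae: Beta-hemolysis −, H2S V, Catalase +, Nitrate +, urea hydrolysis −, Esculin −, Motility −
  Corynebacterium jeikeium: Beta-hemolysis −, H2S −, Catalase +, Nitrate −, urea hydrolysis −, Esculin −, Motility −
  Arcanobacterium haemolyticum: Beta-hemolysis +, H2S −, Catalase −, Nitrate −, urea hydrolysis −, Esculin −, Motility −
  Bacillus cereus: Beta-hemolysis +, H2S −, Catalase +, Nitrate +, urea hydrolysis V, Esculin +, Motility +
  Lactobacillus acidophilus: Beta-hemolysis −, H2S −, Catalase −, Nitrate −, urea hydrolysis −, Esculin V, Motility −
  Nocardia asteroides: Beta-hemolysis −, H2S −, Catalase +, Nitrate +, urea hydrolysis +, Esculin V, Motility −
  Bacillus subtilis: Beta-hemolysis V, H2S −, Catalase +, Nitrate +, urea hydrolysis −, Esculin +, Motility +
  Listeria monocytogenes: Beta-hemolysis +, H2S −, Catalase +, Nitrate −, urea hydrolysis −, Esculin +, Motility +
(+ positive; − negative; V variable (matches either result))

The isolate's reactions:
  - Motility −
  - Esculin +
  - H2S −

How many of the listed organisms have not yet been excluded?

3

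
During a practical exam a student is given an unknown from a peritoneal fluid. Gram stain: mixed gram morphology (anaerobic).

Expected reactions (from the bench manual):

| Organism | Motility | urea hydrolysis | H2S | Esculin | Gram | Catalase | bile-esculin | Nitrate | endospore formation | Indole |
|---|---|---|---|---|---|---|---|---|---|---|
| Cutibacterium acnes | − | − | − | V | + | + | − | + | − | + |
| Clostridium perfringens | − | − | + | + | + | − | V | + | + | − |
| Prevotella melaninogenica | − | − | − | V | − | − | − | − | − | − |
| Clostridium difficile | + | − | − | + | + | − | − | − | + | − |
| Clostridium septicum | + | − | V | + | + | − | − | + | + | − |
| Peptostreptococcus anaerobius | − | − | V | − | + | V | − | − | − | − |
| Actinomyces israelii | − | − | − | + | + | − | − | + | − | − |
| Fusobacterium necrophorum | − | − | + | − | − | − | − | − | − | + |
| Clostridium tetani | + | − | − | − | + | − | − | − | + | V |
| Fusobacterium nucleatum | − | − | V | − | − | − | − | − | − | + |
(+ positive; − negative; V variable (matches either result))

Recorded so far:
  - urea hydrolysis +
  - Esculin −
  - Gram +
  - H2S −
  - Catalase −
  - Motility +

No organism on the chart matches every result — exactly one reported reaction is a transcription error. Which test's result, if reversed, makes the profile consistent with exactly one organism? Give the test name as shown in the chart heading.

urea hydrolysis

As reported, no row in the chart matches all 6 reactions.
Reversing Catalase → still no organism matches.
Reversing Esculin → still no organism matches.
Reversing Gram → still no organism matches.
Reversing Motility → still no organism matches.
Reversing H2S → still no organism matches.
Reversing urea hydrolysis (to −) → unique match: Clostridium tetani.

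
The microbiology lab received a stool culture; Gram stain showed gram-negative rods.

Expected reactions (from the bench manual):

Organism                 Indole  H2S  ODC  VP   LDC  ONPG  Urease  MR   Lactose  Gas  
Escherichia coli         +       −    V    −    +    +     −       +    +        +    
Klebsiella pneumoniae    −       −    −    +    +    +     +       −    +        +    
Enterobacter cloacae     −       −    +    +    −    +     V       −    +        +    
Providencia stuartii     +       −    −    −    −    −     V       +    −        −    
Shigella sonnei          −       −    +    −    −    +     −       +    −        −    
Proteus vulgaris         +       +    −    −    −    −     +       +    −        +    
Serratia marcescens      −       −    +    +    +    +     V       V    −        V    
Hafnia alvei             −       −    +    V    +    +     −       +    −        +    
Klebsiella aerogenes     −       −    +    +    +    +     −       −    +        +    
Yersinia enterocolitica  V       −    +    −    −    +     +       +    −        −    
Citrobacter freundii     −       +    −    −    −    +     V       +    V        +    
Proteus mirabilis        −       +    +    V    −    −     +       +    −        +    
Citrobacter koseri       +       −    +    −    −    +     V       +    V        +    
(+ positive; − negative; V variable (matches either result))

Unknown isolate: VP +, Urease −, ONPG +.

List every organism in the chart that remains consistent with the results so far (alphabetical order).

VP +: excludes 7 organisms — 6 left.
Urease −: excludes Klebsiella pneumoniae, Proteus mirabilis — 4 left.
ONPG +: all 4 remaining candidates are consistent.

Enterobacter cloacae, Hafnia alvei, Klebsiella aerogenes, Serratia marcescens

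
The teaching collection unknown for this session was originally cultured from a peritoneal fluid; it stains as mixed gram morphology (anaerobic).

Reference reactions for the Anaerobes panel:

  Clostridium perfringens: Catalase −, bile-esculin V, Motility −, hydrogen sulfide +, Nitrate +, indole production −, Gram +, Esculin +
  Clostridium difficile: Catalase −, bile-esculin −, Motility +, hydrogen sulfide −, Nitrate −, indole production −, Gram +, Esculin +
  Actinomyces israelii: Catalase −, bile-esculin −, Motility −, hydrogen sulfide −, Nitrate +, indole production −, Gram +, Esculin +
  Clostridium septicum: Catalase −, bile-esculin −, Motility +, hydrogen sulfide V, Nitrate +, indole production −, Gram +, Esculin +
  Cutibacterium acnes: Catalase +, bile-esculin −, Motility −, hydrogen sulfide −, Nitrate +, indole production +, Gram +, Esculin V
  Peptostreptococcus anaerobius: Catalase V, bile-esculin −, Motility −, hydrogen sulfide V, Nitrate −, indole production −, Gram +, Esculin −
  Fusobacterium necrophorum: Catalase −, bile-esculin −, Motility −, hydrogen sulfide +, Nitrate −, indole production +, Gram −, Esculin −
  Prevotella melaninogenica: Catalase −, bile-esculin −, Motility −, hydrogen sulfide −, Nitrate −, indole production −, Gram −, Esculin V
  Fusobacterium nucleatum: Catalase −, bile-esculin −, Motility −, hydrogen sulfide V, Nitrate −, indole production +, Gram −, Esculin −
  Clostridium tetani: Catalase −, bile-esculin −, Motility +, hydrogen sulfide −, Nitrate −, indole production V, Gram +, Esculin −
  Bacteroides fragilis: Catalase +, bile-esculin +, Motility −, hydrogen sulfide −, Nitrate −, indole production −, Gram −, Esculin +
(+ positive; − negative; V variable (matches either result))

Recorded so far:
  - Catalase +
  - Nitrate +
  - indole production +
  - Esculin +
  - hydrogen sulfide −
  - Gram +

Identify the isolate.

Nitrate +: excludes 7 organisms — 4 left.
indole production +: excludes Clostridium perfringens, Actinomyces israelii, Clostridium septicum — 1 left.
Esculin +: the one remaining candidate is consistent.
hydrogen sulfide −: the one remaining candidate is consistent.
Gram +: the one remaining candidate is consistent.
Catalase +: the one remaining candidate is consistent.

Cutibacterium acnes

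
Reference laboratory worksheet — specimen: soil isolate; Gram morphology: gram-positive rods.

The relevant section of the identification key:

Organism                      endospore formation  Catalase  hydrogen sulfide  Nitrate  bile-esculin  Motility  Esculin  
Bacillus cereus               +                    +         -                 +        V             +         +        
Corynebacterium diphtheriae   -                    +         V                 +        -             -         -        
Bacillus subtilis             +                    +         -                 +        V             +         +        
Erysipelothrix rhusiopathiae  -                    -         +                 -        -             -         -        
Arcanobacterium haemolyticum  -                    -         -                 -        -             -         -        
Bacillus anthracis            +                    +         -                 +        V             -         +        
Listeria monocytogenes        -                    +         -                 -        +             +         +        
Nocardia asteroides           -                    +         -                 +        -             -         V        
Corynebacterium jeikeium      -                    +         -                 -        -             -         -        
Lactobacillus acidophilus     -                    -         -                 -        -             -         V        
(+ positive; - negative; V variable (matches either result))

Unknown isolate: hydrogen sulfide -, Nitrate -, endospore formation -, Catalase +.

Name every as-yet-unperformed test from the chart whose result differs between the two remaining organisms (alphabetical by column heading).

bile-esculin, Esculin, Motility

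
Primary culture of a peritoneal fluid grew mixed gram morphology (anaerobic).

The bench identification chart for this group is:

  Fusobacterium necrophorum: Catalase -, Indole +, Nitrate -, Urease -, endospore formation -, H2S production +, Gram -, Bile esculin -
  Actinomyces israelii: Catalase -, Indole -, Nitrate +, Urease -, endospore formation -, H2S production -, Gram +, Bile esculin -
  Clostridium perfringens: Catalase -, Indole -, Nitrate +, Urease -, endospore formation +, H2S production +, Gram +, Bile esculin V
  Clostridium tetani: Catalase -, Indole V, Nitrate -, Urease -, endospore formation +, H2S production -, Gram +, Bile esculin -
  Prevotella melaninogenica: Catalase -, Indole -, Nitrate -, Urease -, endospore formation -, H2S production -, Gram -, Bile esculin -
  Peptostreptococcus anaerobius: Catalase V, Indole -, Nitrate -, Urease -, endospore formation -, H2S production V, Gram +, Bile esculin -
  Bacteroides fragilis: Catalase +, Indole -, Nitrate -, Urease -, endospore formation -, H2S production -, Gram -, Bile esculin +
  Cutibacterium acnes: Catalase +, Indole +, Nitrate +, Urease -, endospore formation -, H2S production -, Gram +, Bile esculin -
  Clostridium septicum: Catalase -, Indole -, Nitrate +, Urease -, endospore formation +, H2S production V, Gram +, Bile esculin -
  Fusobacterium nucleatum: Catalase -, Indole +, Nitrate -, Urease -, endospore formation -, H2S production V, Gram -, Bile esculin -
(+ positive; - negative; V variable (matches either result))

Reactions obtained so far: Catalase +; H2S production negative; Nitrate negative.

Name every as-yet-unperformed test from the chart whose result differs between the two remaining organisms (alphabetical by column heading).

Bile esculin, Gram

Nitrate -: excludes Actinomyces israelii, Clostridium perfringens, Cutibacterium acnes, Clostridium septicum — 6 left.
H2S production -: excludes Fusobacterium necrophorum — 5 left.
Catalase +: excludes Clostridium tetani, Prevotella melaninogenica, Fusobacterium nucleatum — 2 left.
Two candidates remain: Bacteroides fragilis and Peptostreptococcus anaerobius.
  Indole: - vs - — same for both, does not separate.
  Urease: - vs - — same for both, does not separate.
  endospore formation: - vs - — same for both, does not separate.
  Gram: Bacteroides fragilis -, Peptostreptococcus anaerobius + — discriminates.
  Bile esculin: Bacteroides fragilis +, Peptostreptococcus anaerobius - — discriminates.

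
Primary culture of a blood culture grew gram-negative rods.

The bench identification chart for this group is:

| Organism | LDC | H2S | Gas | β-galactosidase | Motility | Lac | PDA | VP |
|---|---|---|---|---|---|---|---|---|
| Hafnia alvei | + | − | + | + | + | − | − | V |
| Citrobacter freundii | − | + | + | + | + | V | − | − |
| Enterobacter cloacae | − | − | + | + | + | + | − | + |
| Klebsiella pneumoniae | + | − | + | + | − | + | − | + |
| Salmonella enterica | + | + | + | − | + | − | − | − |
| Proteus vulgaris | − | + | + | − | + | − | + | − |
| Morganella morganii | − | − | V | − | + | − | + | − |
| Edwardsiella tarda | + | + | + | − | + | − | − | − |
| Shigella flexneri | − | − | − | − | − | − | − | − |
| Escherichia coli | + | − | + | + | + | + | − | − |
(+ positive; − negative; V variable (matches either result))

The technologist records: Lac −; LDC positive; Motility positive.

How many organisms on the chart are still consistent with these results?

Lac −: excludes Enterobacter cloacae, Klebsiella pneumoniae, Escherichia coli — 7 left.
LDC +: excludes Citrobacter freundii, Proteus vulgaris, Morganella morganii, Shigella flexneri — 3 left.
Motility +: all 3 remaining candidates are consistent.
Still consistent: Edwardsiella tarda, Hafnia alvei, Salmonella enterica.

3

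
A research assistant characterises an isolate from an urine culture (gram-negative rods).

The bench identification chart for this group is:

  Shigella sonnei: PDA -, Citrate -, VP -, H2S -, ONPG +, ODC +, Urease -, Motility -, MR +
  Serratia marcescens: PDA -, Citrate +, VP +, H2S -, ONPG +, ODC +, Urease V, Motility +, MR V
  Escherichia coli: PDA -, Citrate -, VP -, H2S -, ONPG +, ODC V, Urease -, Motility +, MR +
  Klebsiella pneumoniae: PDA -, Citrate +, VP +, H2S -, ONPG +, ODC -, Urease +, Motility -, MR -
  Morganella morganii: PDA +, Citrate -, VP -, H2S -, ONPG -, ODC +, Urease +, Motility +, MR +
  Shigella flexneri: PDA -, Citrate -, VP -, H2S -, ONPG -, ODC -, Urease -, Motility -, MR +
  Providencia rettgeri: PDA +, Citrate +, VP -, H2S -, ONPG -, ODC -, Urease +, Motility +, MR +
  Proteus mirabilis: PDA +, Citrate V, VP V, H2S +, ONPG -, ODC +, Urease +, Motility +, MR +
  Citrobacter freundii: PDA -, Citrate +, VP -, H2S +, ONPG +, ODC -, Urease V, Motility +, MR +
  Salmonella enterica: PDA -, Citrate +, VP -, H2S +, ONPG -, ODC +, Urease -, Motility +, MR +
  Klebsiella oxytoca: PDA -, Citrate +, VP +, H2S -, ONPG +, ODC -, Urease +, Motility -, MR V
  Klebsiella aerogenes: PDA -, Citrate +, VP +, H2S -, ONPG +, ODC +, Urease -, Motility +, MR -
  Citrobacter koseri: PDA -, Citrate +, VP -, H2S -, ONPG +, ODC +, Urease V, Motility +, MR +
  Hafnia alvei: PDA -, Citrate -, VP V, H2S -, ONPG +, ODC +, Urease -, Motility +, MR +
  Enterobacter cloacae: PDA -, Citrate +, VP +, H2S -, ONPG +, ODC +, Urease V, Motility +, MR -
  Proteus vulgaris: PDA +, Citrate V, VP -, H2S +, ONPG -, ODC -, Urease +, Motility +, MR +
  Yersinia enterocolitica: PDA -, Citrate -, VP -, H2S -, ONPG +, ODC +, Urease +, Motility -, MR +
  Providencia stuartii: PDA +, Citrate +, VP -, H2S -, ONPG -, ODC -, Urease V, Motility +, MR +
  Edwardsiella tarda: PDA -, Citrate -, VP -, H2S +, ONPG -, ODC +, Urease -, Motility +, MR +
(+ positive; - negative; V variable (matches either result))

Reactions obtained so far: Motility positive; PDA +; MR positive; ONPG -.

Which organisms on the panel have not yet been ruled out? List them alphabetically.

Morganella morganii, Proteus mirabilis, Proteus vulgaris, Providencia rettgeri, Providencia stuartii

Motility +: excludes 5 organisms — 14 left.
MR +: excludes Klebsiella aerogenes, Enterobacter cloacae — 12 left.
ONPG -: excludes 5 organisms — 7 left.
PDA +: excludes Salmonella enterica, Edwardsiella tarda — 5 left.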